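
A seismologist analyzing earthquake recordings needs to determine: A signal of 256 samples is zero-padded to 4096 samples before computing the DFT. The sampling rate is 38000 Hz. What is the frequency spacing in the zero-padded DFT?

Original DFT: N = 256, resolution = f_s/N = 38000/256 = 2375/16 Hz
Zero-padded DFT: N = 4096, resolution = f_s/N = 38000/4096 = 2375/256 Hz
Zero-padding interpolates the spectrum (finer frequency grid)
but does NOT improve the true spectral resolution (ability to resolve close frequencies).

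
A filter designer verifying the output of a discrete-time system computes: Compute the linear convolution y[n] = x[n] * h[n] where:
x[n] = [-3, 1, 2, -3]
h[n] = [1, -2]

y[n] = sum_k x[k]*h[n-k]. Output length = len(x) + len(h) - 1 = 4 + 2 - 1 = 5.
y[0] = -3*1 = -3
y[1] = 1*1 + -3*-2 = 7
y[2] = 2*1 + 1*-2 = 0
y[3] = -3*1 + 2*-2 = -7
y[4] = -3*-2 = 6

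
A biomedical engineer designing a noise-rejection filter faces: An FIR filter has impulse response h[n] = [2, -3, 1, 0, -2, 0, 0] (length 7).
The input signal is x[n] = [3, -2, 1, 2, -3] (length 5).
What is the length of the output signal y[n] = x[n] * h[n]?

For linear convolution, the output length is:
len(y) = len(x) + len(h) - 1 = 5 + 7 - 1 = 11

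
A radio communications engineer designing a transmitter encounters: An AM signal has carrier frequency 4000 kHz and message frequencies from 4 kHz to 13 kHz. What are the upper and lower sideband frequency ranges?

Upper sideband (USB) = fc + [fm_low, fm_high] = 4000 + [4, 13] = [4004, 4013] kHz
Lower sideband (LSB) = fc - [fm_high, fm_low] = 4000 - [13, 4] = [3987, 3996] kHz
Total occupied spectrum: 3987 kHz to 4013 kHz (plus carrier at 4000 kHz)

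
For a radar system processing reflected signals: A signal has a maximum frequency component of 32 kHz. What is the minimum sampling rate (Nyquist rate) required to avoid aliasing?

By the Nyquist-Shannon sampling theorem,
the minimum sampling rate (Nyquist rate) must be at least 2 * f_max.
Nyquist rate = 2 * 32 kHz = 64 kHz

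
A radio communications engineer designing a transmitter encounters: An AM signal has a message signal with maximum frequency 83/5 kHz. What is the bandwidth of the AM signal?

In AM (double-sideband), the bandwidth is twice the message frequency.
BW = 2 * f_m = 2 * 83/5 kHz = 166/5 kHz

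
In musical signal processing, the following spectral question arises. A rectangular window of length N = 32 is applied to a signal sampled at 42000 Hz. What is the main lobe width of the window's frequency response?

For a rectangular window of length N,
the main lobe width in frequency is 2*f_s/N.
= 2*42000/32 = 2625 Hz
This determines the minimum frequency separation for resolving two sinusoids.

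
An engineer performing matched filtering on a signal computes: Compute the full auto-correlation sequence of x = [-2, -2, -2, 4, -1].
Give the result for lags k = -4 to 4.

r_xx[k] = sum_m x[m]*x[m+k], indexed from 0, for k = -4 to 4:
  r_xx[-4] = x[4]*x[0] = 2
  r_xx[-3] = x[3]*x[0] + x[4]*x[1] = -6
  r_xx[-2] = x[2]*x[0] + x[3]*x[1] + x[4]*x[2] = -2
  r_xx[-1] = x[1]*x[0] + x[2]*x[1] + x[3]*x[2] + x[4]*x[3] = -4
  r_xx[0] = x[0]*x[0] + x[1]*x[1] + x[2]*x[2] + x[3]*x[3] + x[4]*x[4] = 29
  r_xx[1] = x[0]*x[1] + x[1]*x[2] + x[2]*x[3] + x[3]*x[4] = -4
  r_xx[2] = x[0]*x[2] + x[1]*x[3] + x[2]*x[4] = -2
  r_xx[3] = x[0]*x[3] + x[1]*x[4] = -6
  r_xx[4] = x[0]*x[4] = 2
r_xx = [2, -6, -2, -4, 29, -4, -2, -6, 2]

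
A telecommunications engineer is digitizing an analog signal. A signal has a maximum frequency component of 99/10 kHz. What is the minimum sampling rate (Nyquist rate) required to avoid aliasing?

By the Nyquist-Shannon sampling theorem,
the minimum sampling rate (Nyquist rate) must be at least 2 * f_max.
Nyquist rate = 2 * 99/10 kHz = 99/5 kHz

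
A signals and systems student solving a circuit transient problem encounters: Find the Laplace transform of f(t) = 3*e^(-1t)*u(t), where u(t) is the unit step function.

Standard Laplace transform pair:
e^(-at)*u(t) <-> 1/(s+a)
With a = 1: L{3*e^(-1t)*u(t)} = 3/(s+1), ROC: Re(s) > -1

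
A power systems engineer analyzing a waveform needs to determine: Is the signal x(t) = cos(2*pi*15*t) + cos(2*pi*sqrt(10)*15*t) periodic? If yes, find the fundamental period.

f1 = 15 Hz, f2 = 15*sqrt(10) Hz
Ratio f2/f1 = sqrt(10), which is irrational.
Since the frequency ratio is irrational, no common period exists.
The signal is not periodic.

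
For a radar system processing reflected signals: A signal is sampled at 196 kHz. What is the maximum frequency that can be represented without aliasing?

The maximum frequency that can be represented without aliasing
is the Nyquist frequency: f_max = f_s / 2 = 196 kHz / 2 = 98 kHz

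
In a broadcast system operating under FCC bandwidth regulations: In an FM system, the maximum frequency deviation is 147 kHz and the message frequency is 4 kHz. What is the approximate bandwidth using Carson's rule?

Carson's rule: BW = 2*(delta_f + f_m)
= 2*(147 + 4) kHz = 302 kHz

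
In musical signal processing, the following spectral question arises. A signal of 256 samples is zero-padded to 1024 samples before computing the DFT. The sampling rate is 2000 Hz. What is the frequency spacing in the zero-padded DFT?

Original DFT: N = 256, resolution = f_s/N = 2000/256 = 125/16 Hz
Zero-padded DFT: N = 1024, resolution = f_s/N = 2000/1024 = 125/64 Hz
Zero-padding interpolates the spectrum (finer frequency grid)
but does NOT improve the true spectral resolution (ability to resolve close frequencies).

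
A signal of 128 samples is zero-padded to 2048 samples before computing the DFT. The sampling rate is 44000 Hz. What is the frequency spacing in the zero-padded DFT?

Original DFT: N = 128, resolution = f_s/N = 44000/128 = 1375/4 Hz
Zero-padded DFT: N = 2048, resolution = f_s/N = 44000/2048 = 1375/64 Hz
Zero-padding interpolates the spectrum (finer frequency grid)
but does NOT improve the true spectral resolution (ability to resolve close frequencies).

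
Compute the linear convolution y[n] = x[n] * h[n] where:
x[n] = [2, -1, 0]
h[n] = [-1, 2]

y[n] = sum_k x[k]*h[n-k]. Output length = len(x) + len(h) - 1 = 3 + 2 - 1 = 4.
y[0] = 2*-1 = -2
y[1] = -1*-1 + 2*2 = 5
y[2] = 0*-1 + -1*2 = -2
y[3] = 0*2 = 0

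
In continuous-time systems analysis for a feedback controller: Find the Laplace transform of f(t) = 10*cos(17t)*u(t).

Standard pair: cos(wt)*u(t) <-> s/(s^2+w^2)
With w = 17: L{10*cos(17t)*u(t)} = 10s/(s^2+289)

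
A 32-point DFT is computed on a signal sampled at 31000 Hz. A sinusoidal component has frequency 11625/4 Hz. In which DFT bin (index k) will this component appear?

DFT frequency resolution = f_s/N = 31000/32 = 3875/4 Hz
Bin index k = f_signal / resolution = 11625/4 / 3875/4 = 3
The signal frequency 11625/4 Hz falls in DFT bin k = 3.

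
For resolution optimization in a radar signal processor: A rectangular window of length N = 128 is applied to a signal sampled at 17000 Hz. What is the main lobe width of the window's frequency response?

For a rectangular window of length N,
the main lobe width in frequency is 2*f_s/N.
= 2*17000/128 = 2125/8 Hz
This determines the minimum frequency separation for resolving two sinusoids.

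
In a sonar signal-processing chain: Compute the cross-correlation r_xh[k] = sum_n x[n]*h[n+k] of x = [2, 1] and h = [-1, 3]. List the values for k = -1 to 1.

Both sequences indexed from 0 and zero outside their support.
Lags with overlap: k = -1 to 1.
  r_xh[-1] = x[1]*h[0] = -1
  r_xh[0] = x[0]*h[0] + x[1]*h[1] = 1
  r_xh[1] = x[0]*h[1] = 6
r_xh = [-1, 1, 6] (for k = -1, ..., 1)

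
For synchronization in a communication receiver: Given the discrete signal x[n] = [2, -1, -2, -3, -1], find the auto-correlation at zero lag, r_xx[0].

The auto-correlation at zero lag r_xx[0] equals the signal energy.
r_xx[0] = sum of x[n]^2 = 2^2 + (-1)^2 + (-2)^2 + (-3)^2 + (-1)^2
= 4 + 1 + 4 + 9 + 1 = 19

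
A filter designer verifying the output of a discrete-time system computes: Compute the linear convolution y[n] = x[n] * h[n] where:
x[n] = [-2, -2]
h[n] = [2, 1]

y[n] = sum_k x[k]*h[n-k]. Output length = len(x) + len(h) - 1 = 2 + 2 - 1 = 3.
y[0] = -2*2 = -4
y[1] = -2*2 + -2*1 = -6
y[2] = -2*1 = -2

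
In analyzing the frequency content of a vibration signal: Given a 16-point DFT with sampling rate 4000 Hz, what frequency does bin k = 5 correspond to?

The frequency of DFT bin k is: f_k = k * f_s / N
f_5 = 5 * 4000 / 16 = 1250 Hz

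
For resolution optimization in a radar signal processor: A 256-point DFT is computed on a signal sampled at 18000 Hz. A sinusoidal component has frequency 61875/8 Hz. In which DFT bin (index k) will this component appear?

DFT frequency resolution = f_s/N = 18000/256 = 1125/16 Hz
Bin index k = f_signal / resolution = 61875/8 / 1125/16 = 110
The signal frequency 61875/8 Hz falls in DFT bin k = 110.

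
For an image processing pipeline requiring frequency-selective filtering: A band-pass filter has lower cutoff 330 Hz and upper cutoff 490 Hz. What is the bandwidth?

Bandwidth = f_high - f_low
= 490 Hz - 330 Hz = 160 Hz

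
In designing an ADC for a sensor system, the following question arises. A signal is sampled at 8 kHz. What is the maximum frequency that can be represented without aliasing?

The maximum frequency that can be represented without aliasing
is the Nyquist frequency: f_max = f_s / 2 = 8 kHz / 2 = 4 kHz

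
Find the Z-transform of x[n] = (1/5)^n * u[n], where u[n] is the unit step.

The Z-transform of a^n * u[n] is z/(z-a) for |z| > |a|.
Here a = 1/5, so X(z) = z/(z - (1/5)) = 5z/(5z - 1)
ROC: |z| > 1/5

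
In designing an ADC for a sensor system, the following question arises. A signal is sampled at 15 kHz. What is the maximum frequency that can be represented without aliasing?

The maximum frequency that can be represented without aliasing
is the Nyquist frequency: f_max = f_s / 2 = 15 kHz / 2 = 15/2 kHz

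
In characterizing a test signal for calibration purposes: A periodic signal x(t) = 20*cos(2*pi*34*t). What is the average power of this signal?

Average power of A*cos(wt) is A^2/2.
P = 20^2 / 2 = 400/2 = 200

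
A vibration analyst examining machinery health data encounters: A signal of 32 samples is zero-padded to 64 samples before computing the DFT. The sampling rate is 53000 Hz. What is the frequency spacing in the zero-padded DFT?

Original DFT: N = 32, resolution = f_s/N = 53000/32 = 6625/4 Hz
Zero-padded DFT: N = 64, resolution = f_s/N = 53000/64 = 6625/8 Hz
Zero-padding interpolates the spectrum (finer frequency grid)
but does NOT improve the true spectral resolution (ability to resolve close frequencies).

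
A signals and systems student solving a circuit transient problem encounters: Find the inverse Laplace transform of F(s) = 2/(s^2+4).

Standard pair: w/(s^2+w^2) <-> sin(wt)*u(t)
Recognize w^2 = 4, so w = 2; numerator 2 = 1*2.
f(t) = sin(2t)*u(t)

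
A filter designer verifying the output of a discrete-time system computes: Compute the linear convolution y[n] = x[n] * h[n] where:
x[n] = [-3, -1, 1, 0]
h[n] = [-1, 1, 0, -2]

y[n] = sum_k x[k]*h[n-k]. Output length = len(x) + len(h) - 1 = 4 + 4 - 1 = 7.
y[0] = -3*-1 = 3
y[1] = -1*-1 + -3*1 = -2
y[2] = 1*-1 + -1*1 + -3*0 = -2
y[3] = 0*-1 + 1*1 + -1*0 + -3*-2 = 7
y[4] = 0*1 + 1*0 + -1*-2 = 2
y[5] = 0*0 + 1*-2 = -2
y[6] = 0*-2 = 0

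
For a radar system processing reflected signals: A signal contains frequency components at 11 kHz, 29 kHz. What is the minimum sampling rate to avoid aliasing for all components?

The highest frequency component is f_max = 29 kHz.
Nyquist rate = 2 * f_max = 2 * 29 kHz = 58 kHz.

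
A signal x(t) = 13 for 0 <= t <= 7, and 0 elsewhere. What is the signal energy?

Energy = integral of |x(t)|^2 dt over the signal duration
= 13^2 * 7 = 169 * 7 = 1183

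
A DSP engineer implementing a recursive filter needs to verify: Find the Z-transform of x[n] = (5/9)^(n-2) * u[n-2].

Time-shifting property: if X(z) = Z{x[n]}, then Z{x[n-d]} = z^(-d) * X(z)
X(z) = z/(z - 5/9) for x[n] = (5/9)^n * u[n]
Z{x[n-2]} = z^(-2) * z/(z - 5/9) = z^(-1)/(z - 5/9)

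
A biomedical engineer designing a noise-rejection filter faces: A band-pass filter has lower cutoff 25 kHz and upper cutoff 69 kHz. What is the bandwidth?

Bandwidth = f_high - f_low
= 69 kHz - 25 kHz = 44 kHz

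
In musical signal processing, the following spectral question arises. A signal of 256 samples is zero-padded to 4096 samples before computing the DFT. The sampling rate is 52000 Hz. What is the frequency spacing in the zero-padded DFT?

Original DFT: N = 256, resolution = f_s/N = 52000/256 = 1625/8 Hz
Zero-padded DFT: N = 4096, resolution = f_s/N = 52000/4096 = 1625/128 Hz
Zero-padding interpolates the spectrum (finer frequency grid)
but does NOT improve the true spectral resolution (ability to resolve close frequencies).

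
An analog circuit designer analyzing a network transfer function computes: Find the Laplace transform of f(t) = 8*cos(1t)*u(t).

Standard pair: cos(wt)*u(t) <-> s/(s^2+w^2)
With w = 1: L{8*cos(1t)*u(t)} = 8s/(s^2+1)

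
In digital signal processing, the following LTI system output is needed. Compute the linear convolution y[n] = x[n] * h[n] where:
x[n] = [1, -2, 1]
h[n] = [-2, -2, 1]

y[n] = sum_k x[k]*h[n-k]. Output length = len(x) + len(h) - 1 = 3 + 3 - 1 = 5.
y[0] = 1*-2 = -2
y[1] = -2*-2 + 1*-2 = 2
y[2] = 1*-2 + -2*-2 + 1*1 = 3
y[3] = 1*-2 + -2*1 = -4
y[4] = 1*1 = 1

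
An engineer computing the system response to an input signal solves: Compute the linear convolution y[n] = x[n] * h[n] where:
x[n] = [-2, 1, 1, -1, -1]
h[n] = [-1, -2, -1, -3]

y[n] = sum_k x[k]*h[n-k]. Output length = len(x) + len(h) - 1 = 5 + 4 - 1 = 8.
y[0] = -2*-1 = 2
y[1] = 1*-1 + -2*-2 = 3
y[2] = 1*-1 + 1*-2 + -2*-1 = -1
y[3] = -1*-1 + 1*-2 + 1*-1 + -2*-3 = 4
y[4] = -1*-1 + -1*-2 + 1*-1 + 1*-3 = -1
y[5] = -1*-2 + -1*-1 + 1*-3 = 0
y[6] = -1*-1 + -1*-3 = 4
y[7] = -1*-3 = 3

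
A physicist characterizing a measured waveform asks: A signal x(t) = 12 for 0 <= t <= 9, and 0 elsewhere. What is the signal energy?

Energy = integral of |x(t)|^2 dt over the signal duration
= 12^2 * 9 = 144 * 9 = 1296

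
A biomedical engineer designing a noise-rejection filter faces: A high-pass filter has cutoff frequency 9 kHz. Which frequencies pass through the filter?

A high-pass filter passes all frequencies above the cutoff frequency 9 kHz and attenuates lower frequencies.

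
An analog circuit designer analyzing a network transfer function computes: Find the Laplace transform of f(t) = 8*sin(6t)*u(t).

Standard pair: sin(wt)*u(t) <-> w/(s^2+w^2)
With w = 6: L{8*sin(6t)*u(t)} = 48/(s^2+36)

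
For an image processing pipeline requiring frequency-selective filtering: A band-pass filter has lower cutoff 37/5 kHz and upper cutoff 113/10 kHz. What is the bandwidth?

Bandwidth = f_high - f_low
= 113/10 kHz - 37/5 kHz = 39/10 kHz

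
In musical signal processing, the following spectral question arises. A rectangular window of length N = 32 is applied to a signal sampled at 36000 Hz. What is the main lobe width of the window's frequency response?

For a rectangular window of length N,
the main lobe width in frequency is 2*f_s/N.
= 2*36000/32 = 2250 Hz
This determines the minimum frequency separation for resolving two sinusoids.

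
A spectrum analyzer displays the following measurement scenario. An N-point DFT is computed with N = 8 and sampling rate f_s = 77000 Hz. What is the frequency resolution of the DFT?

DFT frequency resolution = f_s / N
= 77000 / 8 = 9625 Hz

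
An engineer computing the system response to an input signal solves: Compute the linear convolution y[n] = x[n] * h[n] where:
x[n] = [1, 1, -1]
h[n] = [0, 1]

y[n] = sum_k x[k]*h[n-k]. Output length = len(x) + len(h) - 1 = 3 + 2 - 1 = 4.
y[0] = 1*0 = 0
y[1] = 1*0 + 1*1 = 1
y[2] = -1*0 + 1*1 = 1
y[3] = -1*1 = -1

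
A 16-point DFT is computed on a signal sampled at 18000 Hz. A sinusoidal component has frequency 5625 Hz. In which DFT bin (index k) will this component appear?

DFT frequency resolution = f_s/N = 18000/16 = 1125 Hz
Bin index k = f_signal / resolution = 5625 / 1125 = 5
The signal frequency 5625 Hz falls in DFT bin k = 5.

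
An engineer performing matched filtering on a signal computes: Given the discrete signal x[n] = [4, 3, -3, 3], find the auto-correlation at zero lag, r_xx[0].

The auto-correlation at zero lag r_xx[0] equals the signal energy.
r_xx[0] = sum of x[n]^2 = 4^2 + 3^2 + (-3)^2 + 3^2
= 16 + 9 + 9 + 9 = 43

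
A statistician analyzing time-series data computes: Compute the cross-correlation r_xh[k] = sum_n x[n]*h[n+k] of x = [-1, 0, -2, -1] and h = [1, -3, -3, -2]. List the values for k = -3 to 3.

Both sequences indexed from 0 and zero outside their support.
Lags with overlap: k = -3 to 3.
  r_xh[-3] = x[3]*h[0] = -1
  r_xh[-2] = x[2]*h[0] + x[3]*h[1] = 1
  r_xh[-1] = x[1]*h[0] + x[2]*h[1] + x[3]*h[2] = 9
  r_xh[0] = x[0]*h[0] + x[1]*h[1] + x[2]*h[2] + x[3]*h[3] = 7
  r_xh[1] = x[0]*h[1] + x[1]*h[2] + x[2]*h[3] = 7
  r_xh[2] = x[0]*h[2] + x[1]*h[3] = 3
  r_xh[3] = x[0]*h[3] = 2
r_xh = [-1, 1, 9, 7, 7, 3, 2] (for k = -3, ..., 3)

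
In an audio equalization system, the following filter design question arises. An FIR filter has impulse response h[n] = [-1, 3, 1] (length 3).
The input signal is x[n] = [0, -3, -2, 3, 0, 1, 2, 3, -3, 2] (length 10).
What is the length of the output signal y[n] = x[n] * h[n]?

For linear convolution, the output length is:
len(y) = len(x) + len(h) - 1 = 10 + 3 - 1 = 12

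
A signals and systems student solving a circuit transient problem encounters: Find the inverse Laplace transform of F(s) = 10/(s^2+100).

Standard pair: w/(s^2+w^2) <-> sin(wt)*u(t)
Recognize w^2 = 100, so w = 10; numerator 10 = 1*10.
f(t) = sin(10t)*u(t)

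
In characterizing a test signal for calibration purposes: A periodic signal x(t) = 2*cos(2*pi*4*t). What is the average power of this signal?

Average power of A*cos(wt) is A^2/2.
P = 2^2 / 2 = 4/2 = 2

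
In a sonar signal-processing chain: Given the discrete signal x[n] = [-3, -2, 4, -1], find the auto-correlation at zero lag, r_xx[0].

The auto-correlation at zero lag r_xx[0] equals the signal energy.
r_xx[0] = sum of x[n]^2 = (-3)^2 + (-2)^2 + 4^2 + (-1)^2
= 9 + 4 + 16 + 1 = 30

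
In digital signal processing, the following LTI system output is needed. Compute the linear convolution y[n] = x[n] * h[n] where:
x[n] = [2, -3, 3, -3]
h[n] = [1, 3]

y[n] = sum_k x[k]*h[n-k]. Output length = len(x) + len(h) - 1 = 4 + 2 - 1 = 5.
y[0] = 2*1 = 2
y[1] = -3*1 + 2*3 = 3
y[2] = 3*1 + -3*3 = -6
y[3] = -3*1 + 3*3 = 6
y[4] = -3*3 = -9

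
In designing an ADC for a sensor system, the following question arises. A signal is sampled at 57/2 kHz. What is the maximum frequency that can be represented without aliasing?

The maximum frequency that can be represented without aliasing
is the Nyquist frequency: f_max = f_s / 2 = 57/2 kHz / 2 = 57/4 kHz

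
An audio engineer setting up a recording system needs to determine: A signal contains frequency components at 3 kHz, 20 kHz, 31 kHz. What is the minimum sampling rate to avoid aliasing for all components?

The highest frequency component is f_max = 31 kHz.
Nyquist rate = 2 * f_max = 2 * 31 kHz = 62 kHz.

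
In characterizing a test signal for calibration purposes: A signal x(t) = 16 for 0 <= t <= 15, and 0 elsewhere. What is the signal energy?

Energy = integral of |x(t)|^2 dt over the signal duration
= 16^2 * 15 = 256 * 15 = 3840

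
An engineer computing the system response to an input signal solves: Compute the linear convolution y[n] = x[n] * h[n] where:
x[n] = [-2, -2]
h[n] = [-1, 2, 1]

y[n] = sum_k x[k]*h[n-k]. Output length = len(x) + len(h) - 1 = 2 + 3 - 1 = 4.
y[0] = -2*-1 = 2
y[1] = -2*-1 + -2*2 = -2
y[2] = -2*2 + -2*1 = -6
y[3] = -2*1 = -2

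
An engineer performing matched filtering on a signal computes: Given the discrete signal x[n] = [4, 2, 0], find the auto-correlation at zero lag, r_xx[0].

The auto-correlation at zero lag r_xx[0] equals the signal energy.
r_xx[0] = sum of x[n]^2 = 4^2 + 2^2 + 0^2
= 16 + 4 + 0 = 20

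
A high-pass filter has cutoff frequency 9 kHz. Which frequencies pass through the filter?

A high-pass filter passes all frequencies above the cutoff frequency 9 kHz and attenuates lower frequencies.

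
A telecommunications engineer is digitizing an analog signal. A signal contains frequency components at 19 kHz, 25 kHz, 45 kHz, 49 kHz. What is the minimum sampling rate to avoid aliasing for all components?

The highest frequency component is f_max = 49 kHz.
Nyquist rate = 2 * f_max = 2 * 49 kHz = 98 kHz.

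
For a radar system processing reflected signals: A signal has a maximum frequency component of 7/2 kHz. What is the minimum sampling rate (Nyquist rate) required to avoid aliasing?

By the Nyquist-Shannon sampling theorem,
the minimum sampling rate (Nyquist rate) must be at least 2 * f_max.
Nyquist rate = 2 * 7/2 kHz = 7 kHz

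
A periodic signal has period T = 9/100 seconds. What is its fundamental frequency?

The fundamental frequency is the reciprocal of the period.
f = 1/T = 1/(9/100) = 100/9 Hz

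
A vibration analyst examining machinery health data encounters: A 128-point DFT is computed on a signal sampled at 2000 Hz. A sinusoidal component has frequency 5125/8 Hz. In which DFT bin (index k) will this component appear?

DFT frequency resolution = f_s/N = 2000/128 = 125/8 Hz
Bin index k = f_signal / resolution = 5125/8 / 125/8 = 41
The signal frequency 5125/8 Hz falls in DFT bin k = 41.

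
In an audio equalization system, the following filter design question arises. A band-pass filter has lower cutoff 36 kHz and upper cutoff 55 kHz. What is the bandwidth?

Bandwidth = f_high - f_low
= 55 kHz - 36 kHz = 19 kHz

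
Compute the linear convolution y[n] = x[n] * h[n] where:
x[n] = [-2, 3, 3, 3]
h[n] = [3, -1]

y[n] = sum_k x[k]*h[n-k]. Output length = len(x) + len(h) - 1 = 4 + 2 - 1 = 5.
y[0] = -2*3 = -6
y[1] = 3*3 + -2*-1 = 11
y[2] = 3*3 + 3*-1 = 6
y[3] = 3*3 + 3*-1 = 6
y[4] = 3*-1 = -3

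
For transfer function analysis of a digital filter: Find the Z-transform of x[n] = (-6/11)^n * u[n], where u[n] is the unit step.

The Z-transform of a^n * u[n] is z/(z-a) for |z| > |a|.
Here a = -6/11, so X(z) = z/(z - (-6/11)) = 11z/(11z + 6)
ROC: |z| > 6/11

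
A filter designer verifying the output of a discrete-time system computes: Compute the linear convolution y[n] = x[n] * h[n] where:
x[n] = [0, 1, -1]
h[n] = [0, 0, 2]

y[n] = sum_k x[k]*h[n-k]. Output length = len(x) + len(h) - 1 = 3 + 3 - 1 = 5.
y[0] = 0*0 = 0
y[1] = 1*0 + 0*0 = 0
y[2] = -1*0 + 1*0 + 0*2 = 0
y[3] = -1*0 + 1*2 = 2
y[4] = -1*2 = -2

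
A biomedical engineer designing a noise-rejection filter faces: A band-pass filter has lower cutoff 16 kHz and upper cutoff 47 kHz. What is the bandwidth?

Bandwidth = f_high - f_low
= 47 kHz - 16 kHz = 31 kHz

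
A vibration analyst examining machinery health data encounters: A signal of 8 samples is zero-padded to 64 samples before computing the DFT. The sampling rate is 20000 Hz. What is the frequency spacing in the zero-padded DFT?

Original DFT: N = 8, resolution = f_s/N = 20000/8 = 2500 Hz
Zero-padded DFT: N = 64, resolution = f_s/N = 20000/64 = 625/2 Hz
Zero-padding interpolates the spectrum (finer frequency grid)
but does NOT improve the true spectral resolution (ability to resolve close frequencies).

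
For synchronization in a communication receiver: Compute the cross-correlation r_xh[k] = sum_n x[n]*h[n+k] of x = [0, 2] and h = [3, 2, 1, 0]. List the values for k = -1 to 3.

Both sequences indexed from 0 and zero outside their support.
Lags with overlap: k = -1 to 3.
  r_xh[-1] = x[1]*h[0] = 6
  r_xh[0] = x[0]*h[0] + x[1]*h[1] = 4
  r_xh[1] = x[0]*h[1] + x[1]*h[2] = 2
  r_xh[2] = x[0]*h[2] + x[1]*h[3] = 0
  r_xh[3] = x[0]*h[3] = 0
r_xh = [6, 4, 2, 0, 0] (for k = -1, ..., 3)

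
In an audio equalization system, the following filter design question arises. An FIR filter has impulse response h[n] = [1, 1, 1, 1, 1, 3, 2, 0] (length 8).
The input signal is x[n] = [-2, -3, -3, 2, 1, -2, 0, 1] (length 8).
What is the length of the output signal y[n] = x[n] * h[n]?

For linear convolution, the output length is:
len(y) = len(x) + len(h) - 1 = 8 + 8 - 1 = 15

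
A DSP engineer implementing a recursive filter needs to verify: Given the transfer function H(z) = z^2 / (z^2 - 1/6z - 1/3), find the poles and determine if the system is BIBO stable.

Poles are roots of the denominator: z^2 - 1/6z - 1/3 = 0.
Quadratic formula: z = [-(-1/6) +/- sqrt((-1/6)^2 - 4*(-1/3))] / 2
Discriminant = 1/36 + 4/3 = 49/36; sqrt = 7/6.
z = (1/6 +/- 7/6) / 2 => z = 2/3 or z = -1/2.
|p1| = 2/3, |p2| = 1/2.
For BIBO stability, all poles must lie inside the unit circle (|p| < 1).
System is STABLE since both |p| < 1.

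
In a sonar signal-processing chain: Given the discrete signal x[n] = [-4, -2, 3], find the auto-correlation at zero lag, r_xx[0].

The auto-correlation at zero lag r_xx[0] equals the signal energy.
r_xx[0] = sum of x[n]^2 = (-4)^2 + (-2)^2 + 3^2
= 16 + 4 + 9 = 29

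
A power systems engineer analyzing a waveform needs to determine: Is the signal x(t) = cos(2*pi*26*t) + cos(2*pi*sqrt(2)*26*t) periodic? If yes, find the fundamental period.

f1 = 26 Hz, f2 = 26*sqrt(2) Hz
Ratio f2/f1 = sqrt(2), which is irrational.
Since the frequency ratio is irrational, no common period exists.
The signal is not periodic.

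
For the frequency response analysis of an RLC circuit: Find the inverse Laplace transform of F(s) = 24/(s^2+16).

Standard pair: w/(s^2+w^2) <-> sin(wt)*u(t)
Recognize w^2 = 16, so w = 4; numerator 24 = 6*4.
f(t) = 6*sin(4t)*u(t)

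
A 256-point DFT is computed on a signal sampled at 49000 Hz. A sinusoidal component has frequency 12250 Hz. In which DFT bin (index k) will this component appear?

DFT frequency resolution = f_s/N = 49000/256 = 6125/32 Hz
Bin index k = f_signal / resolution = 12250 / 6125/32 = 64
The signal frequency 12250 Hz falls in DFT bin k = 64.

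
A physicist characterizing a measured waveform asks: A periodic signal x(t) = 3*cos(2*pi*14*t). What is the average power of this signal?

Average power of A*cos(wt) is A^2/2.
P = 3^2 / 2 = 9/2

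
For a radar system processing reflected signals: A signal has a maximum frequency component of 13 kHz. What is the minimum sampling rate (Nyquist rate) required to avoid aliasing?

By the Nyquist-Shannon sampling theorem,
the minimum sampling rate (Nyquist rate) must be at least 2 * f_max.
Nyquist rate = 2 * 13 kHz = 26 kHz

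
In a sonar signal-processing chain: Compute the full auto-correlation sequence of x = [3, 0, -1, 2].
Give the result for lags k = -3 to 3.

r_xx[k] = sum_m x[m]*x[m+k], indexed from 0, for k = -3 to 3:
  r_xx[-3] = x[3]*x[0] = 6
  r_xx[-2] = x[2]*x[0] + x[3]*x[1] = -3
  r_xx[-1] = x[1]*x[0] + x[2]*x[1] + x[3]*x[2] = -2
  r_xx[0] = x[0]*x[0] + x[1]*x[1] + x[2]*x[2] + x[3]*x[3] = 14
  r_xx[1] = x[0]*x[1] + x[1]*x[2] + x[2]*x[3] = -2
  r_xx[2] = x[0]*x[2] + x[1]*x[3] = -3
  r_xx[3] = x[0]*x[3] = 6
r_xx = [6, -3, -2, 14, -2, -3, 6]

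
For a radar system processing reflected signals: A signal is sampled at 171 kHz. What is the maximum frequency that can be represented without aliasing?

The maximum frequency that can be represented without aliasing
is the Nyquist frequency: f_max = f_s / 2 = 171 kHz / 2 = 171/2 kHz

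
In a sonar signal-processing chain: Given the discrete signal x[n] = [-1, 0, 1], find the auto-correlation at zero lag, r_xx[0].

The auto-correlation at zero lag r_xx[0] equals the signal energy.
r_xx[0] = sum of x[n]^2 = (-1)^2 + 0^2 + 1^2
= 1 + 0 + 1 = 2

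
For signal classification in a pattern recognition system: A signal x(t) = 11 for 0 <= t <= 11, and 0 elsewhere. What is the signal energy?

Energy = integral of |x(t)|^2 dt over the signal duration
= 11^2 * 11 = 121 * 11 = 1331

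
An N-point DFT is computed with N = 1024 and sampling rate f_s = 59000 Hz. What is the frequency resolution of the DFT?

DFT frequency resolution = f_s / N
= 59000 / 1024 = 7375/128 Hz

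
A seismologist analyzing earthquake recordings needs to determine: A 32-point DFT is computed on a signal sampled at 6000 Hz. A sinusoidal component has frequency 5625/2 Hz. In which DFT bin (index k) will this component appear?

DFT frequency resolution = f_s/N = 6000/32 = 375/2 Hz
Bin index k = f_signal / resolution = 5625/2 / 375/2 = 15
The signal frequency 5625/2 Hz falls in DFT bin k = 15.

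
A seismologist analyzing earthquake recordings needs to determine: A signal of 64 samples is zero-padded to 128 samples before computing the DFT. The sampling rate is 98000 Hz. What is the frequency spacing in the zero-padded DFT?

Original DFT: N = 64, resolution = f_s/N = 98000/64 = 6125/4 Hz
Zero-padded DFT: N = 128, resolution = f_s/N = 98000/128 = 6125/8 Hz
Zero-padding interpolates the spectrum (finer frequency grid)
but does NOT improve the true spectral resolution (ability to resolve close frequencies).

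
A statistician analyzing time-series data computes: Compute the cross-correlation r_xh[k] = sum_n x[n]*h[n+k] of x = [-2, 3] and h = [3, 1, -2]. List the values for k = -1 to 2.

Both sequences indexed from 0 and zero outside their support.
Lags with overlap: k = -1 to 2.
  r_xh[-1] = x[1]*h[0] = 9
  r_xh[0] = x[0]*h[0] + x[1]*h[1] = -3
  r_xh[1] = x[0]*h[1] + x[1]*h[2] = -8
  r_xh[2] = x[0]*h[2] = 4
r_xh = [9, -3, -8, 4] (for k = -1, ..., 2)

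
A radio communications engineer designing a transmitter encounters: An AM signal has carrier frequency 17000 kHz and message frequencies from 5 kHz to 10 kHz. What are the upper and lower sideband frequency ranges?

Upper sideband (USB) = fc + [fm_low, fm_high] = 17000 + [5, 10] = [17005, 17010] kHz
Lower sideband (LSB) = fc - [fm_high, fm_low] = 17000 - [10, 5] = [16990, 16995] kHz
Total occupied spectrum: 16990 kHz to 17010 kHz (plus carrier at 17000 kHz)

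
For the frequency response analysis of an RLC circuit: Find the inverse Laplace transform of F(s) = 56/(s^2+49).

Standard pair: w/(s^2+w^2) <-> sin(wt)*u(t)
Recognize w^2 = 49, so w = 7; numerator 56 = 8*7.
f(t) = 8*sin(7t)*u(t)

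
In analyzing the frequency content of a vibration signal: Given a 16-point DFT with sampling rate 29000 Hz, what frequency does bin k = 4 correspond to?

The frequency of DFT bin k is: f_k = k * f_s / N
f_4 = 4 * 29000 / 16 = 7250 Hz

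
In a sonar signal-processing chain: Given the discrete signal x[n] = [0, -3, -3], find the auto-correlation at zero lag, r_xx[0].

The auto-correlation at zero lag r_xx[0] equals the signal energy.
r_xx[0] = sum of x[n]^2 = 0^2 + (-3)^2 + (-3)^2
= 0 + 9 + 9 = 18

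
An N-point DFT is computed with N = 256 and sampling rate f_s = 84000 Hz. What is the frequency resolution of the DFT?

DFT frequency resolution = f_s / N
= 84000 / 256 = 2625/8 Hz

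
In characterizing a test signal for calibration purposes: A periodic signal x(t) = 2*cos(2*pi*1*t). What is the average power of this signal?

Average power of A*cos(wt) is A^2/2.
P = 2^2 / 2 = 4/2 = 2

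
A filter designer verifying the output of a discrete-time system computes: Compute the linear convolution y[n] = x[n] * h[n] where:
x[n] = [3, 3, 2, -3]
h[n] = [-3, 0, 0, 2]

y[n] = sum_k x[k]*h[n-k]. Output length = len(x) + len(h) - 1 = 4 + 4 - 1 = 7.
y[0] = 3*-3 = -9
y[1] = 3*-3 + 3*0 = -9
y[2] = 2*-3 + 3*0 + 3*0 = -6
y[3] = -3*-3 + 2*0 + 3*0 + 3*2 = 15
y[4] = -3*0 + 2*0 + 3*2 = 6
y[5] = -3*0 + 2*2 = 4
y[6] = -3*2 = -6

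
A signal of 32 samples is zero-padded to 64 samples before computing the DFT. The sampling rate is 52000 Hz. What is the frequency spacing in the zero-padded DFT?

Original DFT: N = 32, resolution = f_s/N = 52000/32 = 1625 Hz
Zero-padded DFT: N = 64, resolution = f_s/N = 52000/64 = 1625/2 Hz
Zero-padding interpolates the spectrum (finer frequency grid)
but does NOT improve the true spectral resolution (ability to resolve close frequencies).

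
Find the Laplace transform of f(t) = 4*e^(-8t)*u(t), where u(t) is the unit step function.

Standard Laplace transform pair:
e^(-at)*u(t) <-> 1/(s+a)
With a = 8: L{4*e^(-8t)*u(t)} = 4/(s+8), ROC: Re(s) > -8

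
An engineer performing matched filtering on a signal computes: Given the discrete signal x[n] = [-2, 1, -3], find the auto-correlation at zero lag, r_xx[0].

The auto-correlation at zero lag r_xx[0] equals the signal energy.
r_xx[0] = sum of x[n]^2 = (-2)^2 + 1^2 + (-3)^2
= 4 + 1 + 9 = 14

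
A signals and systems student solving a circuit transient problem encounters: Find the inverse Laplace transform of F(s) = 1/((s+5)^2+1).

Standard pair: w/((s+a)^2+w^2) <-> e^(-at)*sin(wt)*u(t)
With a=5, w=1: f(t) = e^(-5t)*sin(t)*u(t)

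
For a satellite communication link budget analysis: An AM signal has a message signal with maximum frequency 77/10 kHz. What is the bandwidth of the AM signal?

In AM (double-sideband), the bandwidth is twice the message frequency.
BW = 2 * f_m = 2 * 77/10 kHz = 77/5 kHz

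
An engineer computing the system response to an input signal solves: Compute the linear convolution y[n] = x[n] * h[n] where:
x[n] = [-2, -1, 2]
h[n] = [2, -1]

y[n] = sum_k x[k]*h[n-k]. Output length = len(x) + len(h) - 1 = 3 + 2 - 1 = 4.
y[0] = -2*2 = -4
y[1] = -1*2 + -2*-1 = 0
y[2] = 2*2 + -1*-1 = 5
y[3] = 2*-1 = -2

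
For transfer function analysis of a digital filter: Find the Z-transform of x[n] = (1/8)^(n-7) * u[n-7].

Time-shifting property: if X(z) = Z{x[n]}, then Z{x[n-d]} = z^(-d) * X(z)
X(z) = z/(z - 1/8) for x[n] = (1/8)^n * u[n]
Z{x[n-7]} = z^(-7) * z/(z - 1/8) = z^(-6)/(z - 1/8)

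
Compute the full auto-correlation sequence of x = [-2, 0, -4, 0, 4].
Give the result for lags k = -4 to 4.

r_xx[k] = sum_m x[m]*x[m+k], indexed from 0, for k = -4 to 4:
  r_xx[-4] = x[4]*x[0] = -8
  r_xx[-3] = x[3]*x[0] + x[4]*x[1] = 0
  r_xx[-2] = x[2]*x[0] + x[3]*x[1] + x[4]*x[2] = -8
  r_xx[-1] = x[1]*x[0] + x[2]*x[1] + x[3]*x[2] + x[4]*x[3] = 0
  r_xx[0] = x[0]*x[0] + x[1]*x[1] + x[2]*x[2] + x[3]*x[3] + x[4]*x[4] = 36
  r_xx[1] = x[0]*x[1] + x[1]*x[2] + x[2]*x[3] + x[3]*x[4] = 0
  r_xx[2] = x[0]*x[2] + x[1]*x[3] + x[2]*x[4] = -8
  r_xx[3] = x[0]*x[3] + x[1]*x[4] = 0
  r_xx[4] = x[0]*x[4] = -8
r_xx = [-8, 0, -8, 0, 36, 0, -8, 0, -8]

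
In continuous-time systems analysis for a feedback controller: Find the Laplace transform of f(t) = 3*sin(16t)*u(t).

Standard pair: sin(wt)*u(t) <-> w/(s^2+w^2)
With w = 16: L{3*sin(16t)*u(t)} = 48/(s^2+256)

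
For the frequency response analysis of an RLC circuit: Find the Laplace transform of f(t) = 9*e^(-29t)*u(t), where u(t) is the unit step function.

Standard Laplace transform pair:
e^(-at)*u(t) <-> 1/(s+a)
With a = 29: L{9*e^(-29t)*u(t)} = 9/(s+29), ROC: Re(s) > -29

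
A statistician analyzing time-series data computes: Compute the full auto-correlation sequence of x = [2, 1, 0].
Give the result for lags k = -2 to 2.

r_xx[k] = sum_m x[m]*x[m+k], indexed from 0, for k = -2 to 2:
  r_xx[-2] = x[2]*x[0] = 0
  r_xx[-1] = x[1]*x[0] + x[2]*x[1] = 2
  r_xx[0] = x[0]*x[0] + x[1]*x[1] + x[2]*x[2] = 5
  r_xx[1] = x[0]*x[1] + x[1]*x[2] = 2
  r_xx[2] = x[0]*x[2] = 0
r_xx = [0, 2, 5, 2, 0]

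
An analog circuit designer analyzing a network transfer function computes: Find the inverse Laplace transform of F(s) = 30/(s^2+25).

Standard pair: w/(s^2+w^2) <-> sin(wt)*u(t)
Recognize w^2 = 25, so w = 5; numerator 30 = 6*5.
f(t) = 6*sin(5t)*u(t)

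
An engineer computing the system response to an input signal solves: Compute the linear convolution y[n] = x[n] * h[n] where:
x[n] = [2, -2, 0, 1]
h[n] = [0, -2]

y[n] = sum_k x[k]*h[n-k]. Output length = len(x) + len(h) - 1 = 4 + 2 - 1 = 5.
y[0] = 2*0 = 0
y[1] = -2*0 + 2*-2 = -4
y[2] = 0*0 + -2*-2 = 4
y[3] = 1*0 + 0*-2 = 0
y[4] = 1*-2 = -2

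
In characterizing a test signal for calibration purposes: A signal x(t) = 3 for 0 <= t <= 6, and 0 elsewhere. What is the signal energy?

Energy = integral of |x(t)|^2 dt over the signal duration
= 3^2 * 6 = 9 * 6 = 54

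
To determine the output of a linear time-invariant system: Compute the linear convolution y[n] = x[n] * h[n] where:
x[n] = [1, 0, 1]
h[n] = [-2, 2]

y[n] = sum_k x[k]*h[n-k]. Output length = len(x) + len(h) - 1 = 3 + 2 - 1 = 4.
y[0] = 1*-2 = -2
y[1] = 0*-2 + 1*2 = 2
y[2] = 1*-2 + 0*2 = -2
y[3] = 1*2 = 2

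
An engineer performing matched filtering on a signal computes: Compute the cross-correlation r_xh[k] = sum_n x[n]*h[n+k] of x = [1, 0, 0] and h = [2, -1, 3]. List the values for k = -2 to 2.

Both sequences indexed from 0 and zero outside their support.
Lags with overlap: k = -2 to 2.
  r_xh[-2] = x[2]*h[0] = 0
  r_xh[-1] = x[1]*h[0] + x[2]*h[1] = 0
  r_xh[0] = x[0]*h[0] + x[1]*h[1] + x[2]*h[2] = 2
  r_xh[1] = x[0]*h[1] + x[1]*h[2] = -1
  r_xh[2] = x[0]*h[2] = 3
r_xh = [0, 0, 2, -1, 3] (for k = -2, ..., 2)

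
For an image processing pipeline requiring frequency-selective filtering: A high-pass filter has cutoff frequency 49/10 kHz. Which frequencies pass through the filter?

A high-pass filter passes all frequencies above the cutoff frequency 49/10 kHz and attenuates lower frequencies.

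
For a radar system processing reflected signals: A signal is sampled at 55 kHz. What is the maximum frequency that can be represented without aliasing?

The maximum frequency that can be represented without aliasing
is the Nyquist frequency: f_max = f_s / 2 = 55 kHz / 2 = 55/2 kHz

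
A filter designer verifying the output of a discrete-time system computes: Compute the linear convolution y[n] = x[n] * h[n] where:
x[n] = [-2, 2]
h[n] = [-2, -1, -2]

y[n] = sum_k x[k]*h[n-k]. Output length = len(x) + len(h) - 1 = 2 + 3 - 1 = 4.
y[0] = -2*-2 = 4
y[1] = 2*-2 + -2*-1 = -2
y[2] = 2*-1 + -2*-2 = 2
y[3] = 2*-2 = -4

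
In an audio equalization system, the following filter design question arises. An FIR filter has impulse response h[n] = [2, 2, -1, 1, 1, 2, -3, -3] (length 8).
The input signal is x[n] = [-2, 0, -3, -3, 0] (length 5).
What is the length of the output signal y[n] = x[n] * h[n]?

For linear convolution, the output length is:
len(y) = len(x) + len(h) - 1 = 5 + 8 - 1 = 12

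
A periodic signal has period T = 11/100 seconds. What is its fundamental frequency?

The fundamental frequency is the reciprocal of the period.
f = 1/T = 1/(11/100) = 100/11 Hz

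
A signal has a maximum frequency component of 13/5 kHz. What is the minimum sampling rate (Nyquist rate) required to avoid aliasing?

By the Nyquist-Shannon sampling theorem,
the minimum sampling rate (Nyquist rate) must be at least 2 * f_max.
Nyquist rate = 2 * 13/5 kHz = 26/5 kHz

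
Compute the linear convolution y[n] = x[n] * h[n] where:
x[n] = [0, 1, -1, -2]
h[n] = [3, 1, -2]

y[n] = sum_k x[k]*h[n-k]. Output length = len(x) + len(h) - 1 = 4 + 3 - 1 = 6.
y[0] = 0*3 = 0
y[1] = 1*3 + 0*1 = 3
y[2] = -1*3 + 1*1 + 0*-2 = -2
y[3] = -2*3 + -1*1 + 1*-2 = -9
y[4] = -2*1 + -1*-2 = 0
y[5] = -2*-2 = 4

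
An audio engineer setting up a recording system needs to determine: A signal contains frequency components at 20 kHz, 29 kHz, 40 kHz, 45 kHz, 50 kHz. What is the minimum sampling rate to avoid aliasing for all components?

The highest frequency component is f_max = 50 kHz.
Nyquist rate = 2 * f_max = 2 * 50 kHz = 100 kHz.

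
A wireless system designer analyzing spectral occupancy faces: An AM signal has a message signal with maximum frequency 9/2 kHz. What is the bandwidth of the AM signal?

In AM (double-sideband), the bandwidth is twice the message frequency.
BW = 2 * f_m = 2 * 9/2 kHz = 9 kHz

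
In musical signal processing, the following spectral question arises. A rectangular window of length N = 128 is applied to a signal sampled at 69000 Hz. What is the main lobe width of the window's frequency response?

For a rectangular window of length N,
the main lobe width in frequency is 2*f_s/N.
= 2*69000/128 = 8625/8 Hz
This determines the minimum frequency separation for resolving two sinusoids.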